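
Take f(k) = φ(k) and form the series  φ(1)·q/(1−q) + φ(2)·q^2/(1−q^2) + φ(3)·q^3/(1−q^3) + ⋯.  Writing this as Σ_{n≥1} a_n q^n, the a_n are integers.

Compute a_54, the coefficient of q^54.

n=54: 1·54 2·27 3·18 6·9 9·6 18·3 27·2 54·1  φ→[1+1+2+2+6+6+18+18]=54

a_54 = 54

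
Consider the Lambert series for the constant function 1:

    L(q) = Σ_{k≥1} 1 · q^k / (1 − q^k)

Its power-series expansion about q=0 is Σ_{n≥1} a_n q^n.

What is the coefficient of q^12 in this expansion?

a_12 = 6

[q^12] f(12)=1,f(6)=1,f(4)=1,f(3)=1,f(2)=1,f(1)=1 ⇒ 6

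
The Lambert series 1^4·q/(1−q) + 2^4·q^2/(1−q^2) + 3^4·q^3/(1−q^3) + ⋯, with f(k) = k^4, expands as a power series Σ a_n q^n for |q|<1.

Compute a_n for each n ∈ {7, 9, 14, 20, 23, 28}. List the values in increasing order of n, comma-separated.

2402, 6643, 40834, 170898, 279842, 655746

n=7: 7·1 1·7  f→[2401+1]=2402
d|9:{1,3,9}  Σf=1+81+6561=6643
n=14: 14·1 7·2 2·7 1·14  f→[38416+2401+16+1]=40834
n=20: 20·1 10·2 5·4 4·5 2·10 1·20  f→[160000+10000+625+256+16+1]=170898
q^23  k|23↦f(k): 1:1 23:279841  a_23=279842
[q^28] f(28)=614656,f(14)=38416,f(7)=2401,f(4)=256,f(2)=16,f(1)=1 ⇒ 655746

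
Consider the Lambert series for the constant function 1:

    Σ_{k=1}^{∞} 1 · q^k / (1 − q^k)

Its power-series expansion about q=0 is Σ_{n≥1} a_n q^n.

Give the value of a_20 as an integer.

a_20 = 6

[q^20] f(20)=1,f(10)=1,f(5)=1,f(4)=1,f(2)=1,f(1)=1 ⇒ 6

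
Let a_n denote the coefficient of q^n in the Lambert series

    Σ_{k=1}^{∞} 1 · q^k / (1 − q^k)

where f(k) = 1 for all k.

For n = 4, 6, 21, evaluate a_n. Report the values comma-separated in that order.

3, 4, 4

n=4: 1·4 2·2 4·1  f→[1+1+1]=3
q^6  k|6↦f(k): 1:1 2:1 3:1 6:1  a_6=4
d|21:{1,3,7,21}  Σf=1+1+1+1=4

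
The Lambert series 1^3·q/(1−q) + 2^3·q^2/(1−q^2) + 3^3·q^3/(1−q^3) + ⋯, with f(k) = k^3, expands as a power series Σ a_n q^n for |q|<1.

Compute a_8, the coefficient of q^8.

[q^8] f(1)=1,f(2)=8,f(4)=64,f(8)=512 ⇒ 585

a_8 = 585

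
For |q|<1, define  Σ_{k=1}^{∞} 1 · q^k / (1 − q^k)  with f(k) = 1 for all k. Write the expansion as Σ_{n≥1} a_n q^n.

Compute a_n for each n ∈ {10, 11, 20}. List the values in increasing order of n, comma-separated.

n=10: 1·10 2·5 5·2 10·1  f→[1+1+1+1]=4
[q^11] f(11)=1,f(1)=1 ⇒ 2
q^20  k|20↦f(k): 1:1 2:1 4:1 5:1 10:1 20:1  a_20=6

4, 2, 6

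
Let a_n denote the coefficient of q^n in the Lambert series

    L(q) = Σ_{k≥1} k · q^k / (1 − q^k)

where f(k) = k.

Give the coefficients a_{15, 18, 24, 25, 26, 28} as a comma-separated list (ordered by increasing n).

d|15:{15,5,3,1}  Σf=15+5+3+1=24
q^18  k|18↦f(k): 18:18 9:9 6:6 3:3 2:2 1:1  a_18=39
[q^24] f(1)=1,f(2)=2,f(3)=3,f(4)=4,f(6)=6,f(8)=8,f(12)=12,f(24)=24 ⇒ 60
[q^25] f(25)=25,f(5)=5,f(1)=1 ⇒ 31
d|26:{1,2,13,26}  Σf=1+2+13+26=42
n=28: 28·1 14·2 7·4 4·7 2·14 1·28  f→[28+14+7+4+2+1]=56

24, 39, 60, 31, 42, 56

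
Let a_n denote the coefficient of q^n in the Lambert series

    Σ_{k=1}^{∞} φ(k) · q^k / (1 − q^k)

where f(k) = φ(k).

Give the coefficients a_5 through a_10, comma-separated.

d|5:{1,5}  Σφ=1+4=5
d|6:{1,2,3,6}  Σφ=1+1+2+2=6
n=7: 7·1 1·7  φ→[6+1]=7
d|8:{8,4,2,1}  Σφ=4+2+1+1=8
[q^9] φ(9)=6,φ(3)=2,φ(1)=1 ⇒ 9
q^10  k|10↦φ(k): 1:1 2:1 5:4 10:4  a_10=10

5, 6, 7, 8, 9, 10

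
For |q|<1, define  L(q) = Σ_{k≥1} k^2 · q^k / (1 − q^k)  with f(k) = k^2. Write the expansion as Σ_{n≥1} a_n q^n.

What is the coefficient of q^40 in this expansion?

a_40 = 2210

d|40:{40,20,10,8,5,4,2,1}  Σf=1600+400+100+64+25+16+4+1=2210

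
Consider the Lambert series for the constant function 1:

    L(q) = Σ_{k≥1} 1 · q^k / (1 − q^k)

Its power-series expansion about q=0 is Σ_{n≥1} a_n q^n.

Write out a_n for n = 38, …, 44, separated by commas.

4, 4, 8, 2, 8, 2, 6

[q^38] f(1)=1,f(2)=1,f(19)=1,f(38)=1 ⇒ 4
[q^39] f(1)=1,f(3)=1,f(13)=1,f(39)=1 ⇒ 4
q^40  k|40↦f(k): 1:1 2:1 4:1 5:1 8:1 10:1 20:1 40:1  a_40=8
q^41  k|41↦f(k): 1:1 41:1  a_41=2
d|42:{42,21,14,7,6,3,2,1}  Σf=1+1+1+1+1+1+1+1=8
[q^43] f(43)=1,f(1)=1 ⇒ 2
[q^44] f(44)=1,f(22)=1,f(11)=1,f(4)=1,f(2)=1,f(1)=1 ⇒ 6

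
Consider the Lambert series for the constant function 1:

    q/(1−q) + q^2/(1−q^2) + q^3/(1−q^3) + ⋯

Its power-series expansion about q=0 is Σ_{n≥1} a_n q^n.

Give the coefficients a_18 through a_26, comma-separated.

[q^18] f(1)=1,f(2)=1,f(3)=1,f(6)=1,f(9)=1,f(18)=1 ⇒ 6
q^19  k|19↦f(k): 19:1 1:1  a_19=2
[q^20] f(20)=1,f(10)=1,f(5)=1,f(4)=1,f(2)=1,f(1)=1 ⇒ 6
n=21: 1·21 3·7 7·3 21·1  f→[1+1+1+1]=4
[q^22] f(1)=1,f(2)=1,f(11)=1,f(22)=1 ⇒ 4
q^23  k|23↦f(k): 1:1 23:1  a_23=2
n=24: 1·24 2·12 3·8 4·6 6·4 8·3 12·2 24·1  f→[1+1+1+1+1+1+1+1]=8
[q^25] f(25)=1,f(5)=1,f(1)=1 ⇒ 3
n=26: 26·1 13·2 2·13 1·26  f→[1+1+1+1]=4

6, 2, 6, 4, 4, 2, 8, 3, 4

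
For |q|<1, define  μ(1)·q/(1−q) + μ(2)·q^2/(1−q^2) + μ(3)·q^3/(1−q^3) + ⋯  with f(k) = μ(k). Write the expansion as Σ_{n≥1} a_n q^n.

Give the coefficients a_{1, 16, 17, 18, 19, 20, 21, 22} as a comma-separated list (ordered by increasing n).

1, 0, 0, 0, 0, 0, 0, 0

n=1: 1·1  μ→[1]=1
n=16: 16·1 8·2 4·4 2·8 1·16  μ→[0+0+0+(-1)+1]=0
n=17: 1·17 17·1  μ→[1+(-1)]=0
q^18  k|18↦μ(k): 1:1 2:-1 3:-1 6:1 9:0 18:0  a_18=0
[q^19] μ(19)=-1,μ(1)=1 ⇒ 0
n=20: 1·20 2·10 4·5 5·4 10·2 20·1  μ→[1+(-1)+0+(-1)+1+0]=0
d|21:{21,7,3,1}  Σμ=1+(-1)+(-1)+1=0
d|22:{22,11,2,1}  Σμ=1+(-1)+(-1)+1=0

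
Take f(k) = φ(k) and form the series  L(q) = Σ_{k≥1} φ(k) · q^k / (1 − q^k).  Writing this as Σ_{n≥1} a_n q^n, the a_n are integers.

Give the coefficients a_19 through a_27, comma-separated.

d|19:{19,1}  Σφ=18+1=19
d|20:{1,2,4,5,10,20}  Σφ=1+1+2+4+4+8=20
[q^21] φ(21)=12,φ(7)=6,φ(3)=2,φ(1)=1 ⇒ 21
q^22  k|22↦φ(k): 1:1 2:1 11:10 22:10  a_22=22
n=23: 23·1 1·23  φ→[22+1]=23
q^24  k|24↦φ(k): 24:8 12:4 8:4 6:2 4:2 3:2 2:1 1:1  a_24=24
[q^25] φ(25)=20,φ(5)=4,φ(1)=1 ⇒ 25
n=26: 26·1 13·2 2·13 1·26  φ→[12+12+1+1]=26
d|27:{27,9,3,1}  Σφ=18+6+2+1=27

19, 20, 21, 22, 23, 24, 25, 26, 27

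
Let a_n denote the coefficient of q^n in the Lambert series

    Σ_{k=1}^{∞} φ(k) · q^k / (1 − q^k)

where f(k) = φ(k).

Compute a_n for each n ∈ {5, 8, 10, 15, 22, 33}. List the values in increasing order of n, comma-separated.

n=5: 1·5 5·1  φ→[1+4]=5
d|8:{1,2,4,8}  Σφ=1+1+2+4=8
[q^10] φ(10)=4,φ(5)=4,φ(2)=1,φ(1)=1 ⇒ 10
[q^15] φ(1)=1,φ(3)=2,φ(5)=4,φ(15)=8 ⇒ 15
[q^22] φ(1)=1,φ(2)=1,φ(11)=10,φ(22)=10 ⇒ 22
d|33:{33,11,3,1}  Σφ=20+10+2+1=33

5, 8, 10, 15, 22, 33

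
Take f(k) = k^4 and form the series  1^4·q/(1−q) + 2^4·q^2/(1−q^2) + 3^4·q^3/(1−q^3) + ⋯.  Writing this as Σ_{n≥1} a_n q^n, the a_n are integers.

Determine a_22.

a_22 = 248914

n=22: 22·1 11·2 2·11 1·22  f→[234256+14641+16+1]=248914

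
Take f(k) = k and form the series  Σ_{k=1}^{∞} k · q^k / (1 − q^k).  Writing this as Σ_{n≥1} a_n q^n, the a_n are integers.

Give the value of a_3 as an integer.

a_3 = 4

n=3: 3·1 1·3  f→[3+1]=4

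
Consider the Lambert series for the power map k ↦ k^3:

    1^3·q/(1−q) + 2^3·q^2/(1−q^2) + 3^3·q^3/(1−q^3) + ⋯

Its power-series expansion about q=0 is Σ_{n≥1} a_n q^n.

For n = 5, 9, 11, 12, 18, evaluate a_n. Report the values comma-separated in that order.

q^5  k|5↦f(k): 1:1 5:125  a_5=126
[q^9] f(9)=729,f(3)=27,f(1)=1 ⇒ 757
q^11  k|11↦f(k): 1:1 11:1331  a_11=1332
[q^12] f(12)=1728,f(6)=216,f(4)=64,f(3)=27,f(2)=8,f(1)=1 ⇒ 2044
d|18:{18,9,6,3,2,1}  Σf=5832+729+216+27+8+1=6813

126, 757, 1332, 2044, 6813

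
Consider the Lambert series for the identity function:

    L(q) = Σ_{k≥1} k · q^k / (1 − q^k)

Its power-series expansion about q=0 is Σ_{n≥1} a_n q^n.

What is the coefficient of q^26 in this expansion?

d|26:{26,13,2,1}  Σf=26+13+2+1=42

a_26 = 42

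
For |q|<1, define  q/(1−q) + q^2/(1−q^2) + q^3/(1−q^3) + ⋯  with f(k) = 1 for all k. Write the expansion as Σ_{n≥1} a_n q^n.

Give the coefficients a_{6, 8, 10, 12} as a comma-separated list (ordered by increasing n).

4, 4, 4, 6

[q^6] f(1)=1,f(2)=1,f(3)=1,f(6)=1 ⇒ 4
q^8  k|8↦f(k): 1:1 2:1 4:1 8:1  a_8=4
d|10:{1,2,5,10}  Σf=1+1+1+1=4
[q^12] f(1)=1,f(2)=1,f(3)=1,f(4)=1,f(6)=1,f(12)=1 ⇒ 6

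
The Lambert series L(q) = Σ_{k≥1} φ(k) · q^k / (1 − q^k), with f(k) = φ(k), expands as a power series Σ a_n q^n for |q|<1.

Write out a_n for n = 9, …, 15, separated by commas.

d|9:{9,3,1}  Σφ=6+2+1=9
d|10:{10,5,2,1}  Σφ=4+4+1+1=10
d|11:{1,11}  Σφ=1+10=11
n=12: 1·12 2·6 3·4 4·3 6·2 12·1  φ→[1+1+2+2+2+4]=12
q^13  k|13↦φ(k): 1:1 13:12  a_13=13
n=14: 14·1 7·2 2·7 1·14  φ→[6+6+1+1]=14
d|15:{1,3,5,15}  Σφ=1+2+4+8=15

9, 10, 11, 12, 13, 14, 15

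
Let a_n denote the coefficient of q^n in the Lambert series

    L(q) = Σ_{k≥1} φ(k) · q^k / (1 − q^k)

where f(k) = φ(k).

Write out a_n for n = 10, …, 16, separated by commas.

q^10  k|10↦φ(k): 10:4 5:4 2:1 1:1  a_10=10
d|11:{1,11}  Σφ=1+10=11
d|12:{1,2,3,4,6,12}  Σφ=1+1+2+2+2+4=12
[q^13] φ(1)=1,φ(13)=12 ⇒ 13
[q^14] φ(14)=6,φ(7)=6,φ(2)=1,φ(1)=1 ⇒ 14
d|15:{15,5,3,1}  Σφ=8+4+2+1=15
[q^16] φ(16)=8,φ(8)=4,φ(4)=2,φ(2)=1,φ(1)=1 ⇒ 16

10, 11, 12, 13, 14, 15, 16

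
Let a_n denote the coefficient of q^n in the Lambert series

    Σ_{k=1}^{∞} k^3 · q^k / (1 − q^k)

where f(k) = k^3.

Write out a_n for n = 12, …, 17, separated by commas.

2044, 2198, 3096, 3528, 4681, 4914

n=12: 12·1 6·2 4·3 3·4 2·6 1·12  f→[1728+216+64+27+8+1]=2044
[q^13] f(13)=2197,f(1)=1 ⇒ 2198
n=14: 1·14 2·7 7·2 14·1  f→[1+8+343+2744]=3096
[q^15] f(15)=3375,f(5)=125,f(3)=27,f(1)=1 ⇒ 3528
q^16  k|16↦f(k): 16:4096 8:512 4:64 2:8 1:1  a_16=4681
[q^17] f(1)=1,f(17)=4913 ⇒ 4914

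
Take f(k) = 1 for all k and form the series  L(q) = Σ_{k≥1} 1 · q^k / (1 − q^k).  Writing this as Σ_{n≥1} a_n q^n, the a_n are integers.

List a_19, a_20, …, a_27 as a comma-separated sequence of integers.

[q^19] f(19)=1,f(1)=1 ⇒ 2
[q^20] f(1)=1,f(2)=1,f(4)=1,f(5)=1,f(10)=1,f(20)=1 ⇒ 6
d|21:{21,7,3,1}  Σf=1+1+1+1=4
[q^22] f(1)=1,f(2)=1,f(11)=1,f(22)=1 ⇒ 4
[q^23] f(1)=1,f(23)=1 ⇒ 2
q^24  k|24↦f(k): 24:1 12:1 8:1 6:1 4:1 3:1 2:1 1:1  a_24=8
[q^25] f(1)=1,f(5)=1,f(25)=1 ⇒ 3
n=26: 1·26 2·13 13·2 26·1  f→[1+1+1+1]=4
q^27  k|27↦f(k): 1:1 3:1 9:1 27:1  a_27=4

2, 6, 4, 4, 2, 8, 3, 4, 4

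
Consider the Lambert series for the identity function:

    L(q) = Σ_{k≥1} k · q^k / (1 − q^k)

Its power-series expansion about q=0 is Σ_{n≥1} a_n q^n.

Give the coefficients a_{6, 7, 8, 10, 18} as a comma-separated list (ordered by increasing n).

12, 8, 15, 18, 39

d|6:{1,2,3,6}  Σf=1+2+3+6=12
q^7  k|7↦f(k): 1:1 7:7  a_7=8
d|8:{8,4,2,1}  Σf=8+4+2+1=15
n=10: 10·1 5·2 2·5 1·10  f→[10+5+2+1]=18
d|18:{1,2,3,6,9,18}  Σf=1+2+3+6+9+18=39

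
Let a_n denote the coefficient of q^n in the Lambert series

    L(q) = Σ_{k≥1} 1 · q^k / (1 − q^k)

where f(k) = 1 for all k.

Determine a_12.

a_12 = 6

q^12  k|12↦f(k): 12:1 6:1 4:1 3:1 2:1 1:1  a_12=6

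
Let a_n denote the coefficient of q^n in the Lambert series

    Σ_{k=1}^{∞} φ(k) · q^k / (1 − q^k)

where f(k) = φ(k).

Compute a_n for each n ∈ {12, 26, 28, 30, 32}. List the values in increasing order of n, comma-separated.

q^12  k|12↦φ(k): 1:1 2:1 3:2 4:2 6:2 12:4  a_12=12
d|26:{26,13,2,1}  Σφ=12+12+1+1=26
n=28: 28·1 14·2 7·4 4·7 2·14 1·28  φ→[12+6+6+2+1+1]=28
q^30  k|30↦φ(k): 1:1 2:1 3:2 5:4 6:2 10:4 15:8 30:8  a_30=30
[q^32] φ(32)=16,φ(16)=8,φ(8)=4,φ(4)=2,φ(2)=1,φ(1)=1 ⇒ 32

12, 26, 28, 30, 32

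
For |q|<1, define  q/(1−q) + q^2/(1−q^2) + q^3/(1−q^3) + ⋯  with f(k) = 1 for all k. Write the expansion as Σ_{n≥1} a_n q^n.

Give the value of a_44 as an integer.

d|44:{1,2,4,11,22,44}  Σf=1+1+1+1+1+1=6

a_44 = 6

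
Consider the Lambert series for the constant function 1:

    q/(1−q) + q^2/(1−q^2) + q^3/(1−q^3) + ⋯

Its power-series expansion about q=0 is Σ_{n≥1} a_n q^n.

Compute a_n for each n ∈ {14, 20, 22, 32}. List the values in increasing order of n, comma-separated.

d|14:{14,7,2,1}  Σf=1+1+1+1=4
q^20  k|20↦f(k): 1:1 2:1 4:1 5:1 10:1 20:1  a_20=6
[q^22] f(1)=1,f(2)=1,f(11)=1,f(22)=1 ⇒ 4
q^32  k|32↦f(k): 32:1 16:1 8:1 4:1 2:1 1:1  a_32=6

4, 6, 4, 6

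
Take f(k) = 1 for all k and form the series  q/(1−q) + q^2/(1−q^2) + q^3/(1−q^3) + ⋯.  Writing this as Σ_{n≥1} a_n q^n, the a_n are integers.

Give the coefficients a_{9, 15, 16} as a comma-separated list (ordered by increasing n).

3, 4, 5

d|9:{9,3,1}  Σf=1+1+1=3
[q^15] f(15)=1,f(5)=1,f(3)=1,f(1)=1 ⇒ 4
q^16  k|16↦f(k): 1:1 2:1 4:1 8:1 16:1  a_16=5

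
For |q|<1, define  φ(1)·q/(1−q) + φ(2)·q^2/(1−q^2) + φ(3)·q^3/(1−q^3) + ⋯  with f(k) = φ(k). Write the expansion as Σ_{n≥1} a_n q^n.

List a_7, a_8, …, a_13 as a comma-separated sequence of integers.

n=7: 7·1 1·7  φ→[6+1]=7
d|8:{8,4,2,1}  Σφ=4+2+1+1=8
n=9: 1·9 3·3 9·1  φ→[1+2+6]=9
d|10:{1,2,5,10}  Σφ=1+1+4+4=10
n=11: 11·1 1·11  φ→[10+1]=11
d|12:{1,2,3,4,6,12}  Σφ=1+1+2+2+2+4=12
[q^13] φ(1)=1,φ(13)=12 ⇒ 13

7, 8, 9, 10, 11, 12, 13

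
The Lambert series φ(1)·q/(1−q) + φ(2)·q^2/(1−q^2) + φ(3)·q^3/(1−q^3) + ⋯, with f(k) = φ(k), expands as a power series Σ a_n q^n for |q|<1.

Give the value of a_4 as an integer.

d|4:{4,2,1}  Σφ=2+1+1=4

a_4 = 4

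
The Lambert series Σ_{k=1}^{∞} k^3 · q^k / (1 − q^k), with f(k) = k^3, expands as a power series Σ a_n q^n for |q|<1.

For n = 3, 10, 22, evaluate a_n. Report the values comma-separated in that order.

28, 1134, 11988

q^3  k|3↦f(k): 1:1 3:27  a_3=28
q^10  k|10↦f(k): 1:1 2:8 5:125 10:1000  a_10=1134
d|22:{22,11,2,1}  Σf=10648+1331+8+1=11988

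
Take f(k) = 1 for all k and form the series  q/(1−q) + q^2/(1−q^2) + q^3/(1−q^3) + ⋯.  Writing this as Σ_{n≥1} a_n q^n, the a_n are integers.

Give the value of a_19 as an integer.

q^19  k|19↦f(k): 19:1 1:1  a_19=2

a_19 = 2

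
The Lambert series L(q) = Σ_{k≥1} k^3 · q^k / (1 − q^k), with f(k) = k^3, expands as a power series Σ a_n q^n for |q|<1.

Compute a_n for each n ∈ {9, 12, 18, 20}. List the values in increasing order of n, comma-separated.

[q^9] f(1)=1,f(3)=27,f(9)=729 ⇒ 757
d|12:{1,2,3,4,6,12}  Σf=1+8+27+64+216+1728=2044
n=18: 18·1 9·2 6·3 3·6 2·9 1·18  f→[5832+729+216+27+8+1]=6813
[q^20] f(20)=8000,f(10)=1000,f(5)=125,f(4)=64,f(2)=8,f(1)=1 ⇒ 9198

757, 2044, 6813, 9198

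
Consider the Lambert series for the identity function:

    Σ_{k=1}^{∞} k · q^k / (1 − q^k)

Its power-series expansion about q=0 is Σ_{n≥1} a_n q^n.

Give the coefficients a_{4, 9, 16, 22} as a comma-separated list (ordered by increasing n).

n=4: 1·4 2·2 4·1  f→[1+2+4]=7
d|9:{9,3,1}  Σf=9+3+1=13
q^16  k|16↦f(k): 1:1 2:2 4:4 8:8 16:16  a_16=31
q^22  k|22↦f(k): 1:1 2:2 11:11 22:22  a_22=36

7, 13, 31, 36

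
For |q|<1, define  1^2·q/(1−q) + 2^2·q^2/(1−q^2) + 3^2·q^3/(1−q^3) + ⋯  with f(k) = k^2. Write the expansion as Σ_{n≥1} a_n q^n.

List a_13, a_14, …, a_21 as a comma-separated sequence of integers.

n=13: 1·13 13·1  f→[1+169]=170
n=14: 1·14 2·7 7·2 14·1  f→[1+4+49+196]=250
n=15: 15·1 5·3 3·5 1·15  f→[225+25+9+1]=260
[q^16] f(1)=1,f(2)=4,f(4)=16,f(8)=64,f(16)=256 ⇒ 341
n=17: 1·17 17·1  f→[1+289]=290
[q^18] f(18)=324,f(9)=81,f(6)=36,f(3)=9,f(2)=4,f(1)=1 ⇒ 455
[q^19] f(19)=361,f(1)=1 ⇒ 362
d|20:{1,2,4,5,10,20}  Σf=1+4+16+25+100+400=546
d|21:{1,3,7,21}  Σf=1+9+49+441=500

170, 250, 260, 341, 290, 455, 362, 546, 500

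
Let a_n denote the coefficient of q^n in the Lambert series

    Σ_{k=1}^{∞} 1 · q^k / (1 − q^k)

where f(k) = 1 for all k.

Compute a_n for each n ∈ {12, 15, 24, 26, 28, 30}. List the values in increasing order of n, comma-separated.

6, 4, 8, 4, 6, 8

n=12: 12·1 6·2 4·3 3·4 2·6 1·12  f→[1+1+1+1+1+1]=6
q^15  k|15↦f(k): 15:1 5:1 3:1 1:1  a_15=4
d|24:{24,12,8,6,4,3,2,1}  Σf=1+1+1+1+1+1+1+1=8
n=26: 26·1 13·2 2·13 1·26  f→[1+1+1+1]=4
n=28: 28·1 14·2 7·4 4·7 2·14 1·28  f→[1+1+1+1+1+1]=6
d|30:{30,15,10,6,5,3,2,1}  Σf=1+1+1+1+1+1+1+1=8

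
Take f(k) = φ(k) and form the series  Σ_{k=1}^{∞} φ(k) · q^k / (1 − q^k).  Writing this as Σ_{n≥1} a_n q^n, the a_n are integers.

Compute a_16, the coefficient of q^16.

[q^16] φ(1)=1,φ(2)=1,φ(4)=2,φ(8)=4,φ(16)=8 ⇒ 16

a_16 = 16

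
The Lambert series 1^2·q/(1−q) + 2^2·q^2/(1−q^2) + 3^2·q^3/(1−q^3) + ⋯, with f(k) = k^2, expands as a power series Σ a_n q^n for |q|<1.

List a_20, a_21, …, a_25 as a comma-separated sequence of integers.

546, 500, 610, 530, 850, 651

d|20:{20,10,5,4,2,1}  Σf=400+100+25+16+4+1=546
d|21:{21,7,3,1}  Σf=441+49+9+1=500
d|22:{1,2,11,22}  Σf=1+4+121+484=610
n=23: 23·1 1·23  f→[529+1]=530
[q^24] f(24)=576,f(12)=144,f(8)=64,f(6)=36,f(4)=16,f(3)=9,f(2)=4,f(1)=1 ⇒ 850
q^25  k|25↦f(k): 25:625 5:25 1:1  a_25=651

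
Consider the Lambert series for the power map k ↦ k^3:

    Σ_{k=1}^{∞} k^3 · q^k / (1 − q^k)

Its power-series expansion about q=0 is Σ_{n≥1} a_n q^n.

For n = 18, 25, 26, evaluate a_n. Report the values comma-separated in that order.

[q^18] f(1)=1,f(2)=8,f(3)=27,f(6)=216,f(9)=729,f(18)=5832 ⇒ 6813
q^25  k|25↦f(k): 25:15625 5:125 1:1  a_25=15751
n=26: 26·1 13·2 2·13 1·26  f→[17576+2197+8+1]=19782

6813, 15751, 19782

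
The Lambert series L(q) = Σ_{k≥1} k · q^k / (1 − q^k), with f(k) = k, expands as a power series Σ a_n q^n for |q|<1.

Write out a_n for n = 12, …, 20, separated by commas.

d|12:{12,6,4,3,2,1}  Σf=12+6+4+3+2+1=28
q^13  k|13↦f(k): 1:1 13:13  a_13=14
n=14: 1·14 2·7 7·2 14·1  f→[1+2+7+14]=24
n=15: 1·15 3·5 5·3 15·1  f→[1+3+5+15]=24
d|16:{1,2,4,8,16}  Σf=1+2+4+8+16=31
q^17  k|17↦f(k): 1:1 17:17  a_17=18
[q^18] f(18)=18,f(9)=9,f(6)=6,f(3)=3,f(2)=2,f(1)=1 ⇒ 39
[q^19] f(19)=19,f(1)=1 ⇒ 20
d|20:{1,2,4,5,10,20}  Σf=1+2+4+5+10+20=42

28, 14, 24, 24, 31, 18, 39, 20, 42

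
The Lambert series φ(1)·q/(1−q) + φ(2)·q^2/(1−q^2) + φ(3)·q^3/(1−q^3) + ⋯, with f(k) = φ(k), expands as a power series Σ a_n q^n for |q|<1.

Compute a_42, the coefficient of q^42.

n=42: 1·42 2·21 3·14 6·7 7·6 14·3 21·2 42·1  φ→[1+1+2+2+6+6+12+12]=42

a_42 = 42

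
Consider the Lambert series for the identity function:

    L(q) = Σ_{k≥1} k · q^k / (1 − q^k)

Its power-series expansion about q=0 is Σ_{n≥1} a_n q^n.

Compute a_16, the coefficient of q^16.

a_16 = 31

q^16  k|16↦f(k): 1:1 2:2 4:4 8:8 16:16  a_16=31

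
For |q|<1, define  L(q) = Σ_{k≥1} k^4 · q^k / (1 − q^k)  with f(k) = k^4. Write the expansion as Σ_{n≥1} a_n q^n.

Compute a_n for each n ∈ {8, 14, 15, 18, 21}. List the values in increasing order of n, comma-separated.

4369, 40834, 51332, 112931, 196964

q^8  k|8↦f(k): 8:4096 4:256 2:16 1:1  a_8=4369
q^14  k|14↦f(k): 14:38416 7:2401 2:16 1:1  a_14=40834
q^15  k|15↦f(k): 15:50625 5:625 3:81 1:1  a_15=51332
q^18  k|18↦f(k): 1:1 2:16 3:81 6:1296 9:6561 18:104976  a_18=112931
q^21  k|21↦f(k): 21:194481 7:2401 3:81 1:1  a_21=196964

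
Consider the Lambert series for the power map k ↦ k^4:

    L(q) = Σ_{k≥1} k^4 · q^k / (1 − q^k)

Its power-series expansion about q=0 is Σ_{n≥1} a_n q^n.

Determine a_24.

[q^24] f(1)=1,f(2)=16,f(3)=81,f(4)=256,f(6)=1296,f(8)=4096,f(12)=20736,f(24)=331776 ⇒ 358258

a_24 = 358258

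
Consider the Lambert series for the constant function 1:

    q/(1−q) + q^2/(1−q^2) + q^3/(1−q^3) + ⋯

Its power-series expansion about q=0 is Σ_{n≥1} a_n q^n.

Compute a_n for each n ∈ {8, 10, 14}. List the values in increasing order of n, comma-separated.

n=8: 8·1 4·2 2·4 1·8  f→[1+1+1+1]=4
q^10  k|10↦f(k): 1:1 2:1 5:1 10:1  a_10=4
[q^14] f(1)=1,f(2)=1,f(7)=1,f(14)=1 ⇒ 4

4, 4, 4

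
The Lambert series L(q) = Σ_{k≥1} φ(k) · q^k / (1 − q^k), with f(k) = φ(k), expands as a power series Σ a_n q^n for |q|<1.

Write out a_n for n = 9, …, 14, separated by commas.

d|9:{1,3,9}  Σφ=1+2+6=9
q^10  k|10↦φ(k): 1:1 2:1 5:4 10:4  a_10=10
n=11: 11·1 1·11  φ→[10+1]=11
d|12:{12,6,4,3,2,1}  Σφ=4+2+2+2+1+1=12
n=13: 1·13 13·1  φ→[1+12]=13
d|14:{1,2,7,14}  Σφ=1+1+6+6=14

9, 10, 11, 12, 13, 14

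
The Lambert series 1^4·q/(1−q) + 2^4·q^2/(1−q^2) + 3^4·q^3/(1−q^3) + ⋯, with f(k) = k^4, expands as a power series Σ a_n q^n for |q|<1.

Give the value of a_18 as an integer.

q^18  k|18↦f(k): 18:104976 9:6561 6:1296 3:81 2:16 1:1  a_18=112931

a_18 = 112931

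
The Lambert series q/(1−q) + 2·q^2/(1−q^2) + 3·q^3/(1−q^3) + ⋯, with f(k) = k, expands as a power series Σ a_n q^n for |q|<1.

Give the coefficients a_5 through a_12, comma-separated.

q^5  k|5↦f(k): 1:1 5:5  a_5=6
q^6  k|6↦f(k): 1:1 2:2 3:3 6:6  a_6=12
d|7:{7,1}  Σf=7+1=8
d|8:{1,2,4,8}  Σf=1+2+4+8=15
[q^9] f(1)=1,f(3)=3,f(9)=9 ⇒ 13
n=10: 1·10 2·5 5·2 10·1  f→[1+2+5+10]=18
[q^11] f(1)=1,f(11)=11 ⇒ 12
[q^12] f(12)=12,f(6)=6,f(4)=4,f(3)=3,f(2)=2,f(1)=1 ⇒ 28

6, 12, 8, 15, 13, 18, 12, 28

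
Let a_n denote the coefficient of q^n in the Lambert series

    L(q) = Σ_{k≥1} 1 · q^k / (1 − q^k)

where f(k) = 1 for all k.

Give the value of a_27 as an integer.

a_27 = 4

d|27:{27,9,3,1}  Σf=1+1+1+1=4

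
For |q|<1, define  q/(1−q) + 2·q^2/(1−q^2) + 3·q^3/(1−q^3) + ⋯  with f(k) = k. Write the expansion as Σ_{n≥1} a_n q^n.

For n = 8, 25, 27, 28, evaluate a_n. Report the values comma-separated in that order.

d|8:{8,4,2,1}  Σf=8+4+2+1=15
q^25  k|25↦f(k): 1:1 5:5 25:25  a_25=31
d|27:{27,9,3,1}  Σf=27+9+3+1=40
[q^28] f(1)=1,f(2)=2,f(4)=4,f(7)=7,f(14)=14,f(28)=28 ⇒ 56

15, 31, 40, 56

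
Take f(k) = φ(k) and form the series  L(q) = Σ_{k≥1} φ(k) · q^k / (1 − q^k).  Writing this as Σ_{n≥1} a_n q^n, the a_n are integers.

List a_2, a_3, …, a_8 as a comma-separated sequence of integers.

d|2:{1,2}  Σφ=1+1=2
d|3:{1,3}  Σφ=1+2=3
[q^4] φ(1)=1,φ(2)=1,φ(4)=2 ⇒ 4
q^5  k|5↦φ(k): 5:4 1:1  a_5=5
[q^6] φ(1)=1,φ(2)=1,φ(3)=2,φ(6)=2 ⇒ 6
n=7: 1·7 7·1  φ→[1+6]=7
d|8:{1,2,4,8}  Σφ=1+1+2+4=8

2, 3, 4, 5, 6, 7, 8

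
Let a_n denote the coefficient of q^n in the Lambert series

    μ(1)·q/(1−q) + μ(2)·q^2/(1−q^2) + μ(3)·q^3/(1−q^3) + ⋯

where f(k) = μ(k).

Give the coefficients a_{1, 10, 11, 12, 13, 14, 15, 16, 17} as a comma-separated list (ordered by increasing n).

[q^1] μ(1)=1 ⇒ 1
[q^10] μ(10)=1,μ(5)=-1,μ(2)=-1,μ(1)=1 ⇒ 0
d|11:{1,11}  Σμ=1+(-1)=0
q^12  k|12↦μ(k): 12:0 6:1 4:0 3:-1 2:-1 1:1  a_12=0
[q^13] μ(1)=1,μ(13)=-1 ⇒ 0
[q^14] μ(1)=1,μ(2)=-1,μ(7)=-1,μ(14)=1 ⇒ 0
n=15: 15·1 5·3 3·5 1·15  μ→[1+(-1)+(-1)+1]=0
n=16: 16·1 8·2 4·4 2·8 1·16  μ→[0+0+0+(-1)+1]=0
n=17: 17·1 1·17  μ→[(-1)+1]=0

1, 0, 0, 0, 0, 0, 0, 0, 0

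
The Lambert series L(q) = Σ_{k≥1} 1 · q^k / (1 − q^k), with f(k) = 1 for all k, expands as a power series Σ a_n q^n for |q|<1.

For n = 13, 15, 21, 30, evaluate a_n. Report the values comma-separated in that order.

2, 4, 4, 8

n=13: 1·13 13·1  f→[1+1]=2
q^15  k|15↦f(k): 1:1 3:1 5:1 15:1  a_15=4
[q^21] f(1)=1,f(3)=1,f(7)=1,f(21)=1 ⇒ 4
q^30  k|30↦f(k): 30:1 15:1 10:1 6:1 5:1 3:1 2:1 1:1  a_30=8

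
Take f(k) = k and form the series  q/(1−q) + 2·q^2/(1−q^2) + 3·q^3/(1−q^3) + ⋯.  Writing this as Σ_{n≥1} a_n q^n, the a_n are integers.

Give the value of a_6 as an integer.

a_6 = 12

q^6  k|6↦f(k): 1:1 2:2 3:3 6:6  a_6=12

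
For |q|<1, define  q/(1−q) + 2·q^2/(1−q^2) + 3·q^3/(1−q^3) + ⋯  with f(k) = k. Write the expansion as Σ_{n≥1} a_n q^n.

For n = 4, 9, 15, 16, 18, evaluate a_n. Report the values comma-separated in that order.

n=4: 1·4 2·2 4·1  f→[1+2+4]=7
d|9:{1,3,9}  Σf=1+3+9=13
[q^15] f(1)=1,f(3)=3,f(5)=5,f(15)=15 ⇒ 24
n=16: 1·16 2·8 4·4 8·2 16·1  f→[1+2+4+8+16]=31
[q^18] f(18)=18,f(9)=9,f(6)=6,f(3)=3,f(2)=2,f(1)=1 ⇒ 39

7, 13, 24, 31, 39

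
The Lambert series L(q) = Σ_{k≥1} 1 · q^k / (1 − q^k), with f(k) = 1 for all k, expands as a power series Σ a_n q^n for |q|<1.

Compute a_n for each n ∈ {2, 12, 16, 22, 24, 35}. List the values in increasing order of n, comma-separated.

2, 6, 5, 4, 8, 4

[q^2] f(2)=1,f(1)=1 ⇒ 2
n=12: 1·12 2·6 3·4 4·3 6·2 12·1  f→[1+1+1+1+1+1]=6
n=16: 1·16 2·8 4·4 8·2 16·1  f→[1+1+1+1+1]=5
q^22  k|22↦f(k): 1:1 2:1 11:1 22:1  a_22=4
n=24: 24·1 12·2 8·3 6·4 4·6 3·8 2·12 1·24  f→[1+1+1+1+1+1+1+1]=8
q^35  k|35↦f(k): 1:1 5:1 7:1 35:1  a_35=4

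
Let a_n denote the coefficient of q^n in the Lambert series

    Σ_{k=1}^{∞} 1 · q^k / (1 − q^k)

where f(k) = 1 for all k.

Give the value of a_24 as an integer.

a_24 = 8

n=24: 24·1 12·2 8·3 6·4 4·6 3·8 2·12 1·24  f→[1+1+1+1+1+1+1+1]=8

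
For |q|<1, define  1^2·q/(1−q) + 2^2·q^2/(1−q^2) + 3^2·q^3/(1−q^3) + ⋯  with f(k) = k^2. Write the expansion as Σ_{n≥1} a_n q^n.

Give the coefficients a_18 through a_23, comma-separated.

455, 362, 546, 500, 610, 530

n=18: 1·18 2·9 3·6 6·3 9·2 18·1  f→[1+4+9+36+81+324]=455
n=19: 1·19 19·1  f→[1+361]=362
[q^20] f(20)=400,f(10)=100,f(5)=25,f(4)=16,f(2)=4,f(1)=1 ⇒ 546
[q^21] f(21)=441,f(7)=49,f(3)=9,f(1)=1 ⇒ 500
n=22: 22·1 11·2 2·11 1·22  f→[484+121+4+1]=610
q^23  k|23↦f(k): 23:529 1:1  a_23=530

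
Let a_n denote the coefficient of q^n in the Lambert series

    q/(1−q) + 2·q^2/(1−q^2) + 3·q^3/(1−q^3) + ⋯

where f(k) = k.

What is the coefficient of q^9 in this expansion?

d|9:{1,3,9}  Σf=1+3+9=13

a_9 = 13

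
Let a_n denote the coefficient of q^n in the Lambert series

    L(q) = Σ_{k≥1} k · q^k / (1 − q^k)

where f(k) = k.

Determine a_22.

n=22: 22·1 11·2 2·11 1·22  f→[22+11+2+1]=36

a_22 = 36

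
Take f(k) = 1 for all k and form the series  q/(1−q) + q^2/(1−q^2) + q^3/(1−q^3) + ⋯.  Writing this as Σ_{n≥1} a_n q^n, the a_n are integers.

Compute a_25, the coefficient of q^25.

a_25 = 3

n=25: 25·1 5·5 1·25  f→[1+1+1]=3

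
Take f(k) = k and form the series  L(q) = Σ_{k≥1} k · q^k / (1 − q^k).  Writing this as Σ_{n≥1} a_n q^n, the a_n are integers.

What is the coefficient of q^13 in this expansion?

[q^13] f(13)=13,f(1)=1 ⇒ 14

a_13 = 14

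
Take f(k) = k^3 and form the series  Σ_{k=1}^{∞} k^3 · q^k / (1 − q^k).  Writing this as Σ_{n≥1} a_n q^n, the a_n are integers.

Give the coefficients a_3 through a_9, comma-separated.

28, 73, 126, 252, 344, 585, 757

d|3:{3,1}  Σf=27+1=28
[q^4] f(4)=64,f(2)=8,f(1)=1 ⇒ 73
d|5:{1,5}  Σf=1+125=126
d|6:{6,3,2,1}  Σf=216+27+8+1=252
d|7:{7,1}  Σf=343+1=344
d|8:{1,2,4,8}  Σf=1+8+64+512=585
n=9: 1·9 3·3 9·1  f→[1+27+729]=757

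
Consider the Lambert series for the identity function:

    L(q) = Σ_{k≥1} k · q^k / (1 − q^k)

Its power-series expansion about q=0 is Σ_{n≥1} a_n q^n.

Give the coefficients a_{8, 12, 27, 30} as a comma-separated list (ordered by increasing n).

[q^8] f(8)=8,f(4)=4,f(2)=2,f(1)=1 ⇒ 15
[q^12] f(1)=1,f(2)=2,f(3)=3,f(4)=4,f(6)=6,f(12)=12 ⇒ 28
q^27  k|27↦f(k): 27:27 9:9 3:3 1:1  a_27=40
d|30:{1,2,3,5,6,10,15,30}  Σf=1+2+3+5+6+10+15+30=72

15, 28, 40, 72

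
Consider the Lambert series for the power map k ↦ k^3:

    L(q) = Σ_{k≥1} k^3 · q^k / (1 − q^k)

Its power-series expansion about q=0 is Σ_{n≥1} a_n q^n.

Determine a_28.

d|28:{1,2,4,7,14,28}  Σf=1+8+64+343+2744+21952=25112

a_28 = 25112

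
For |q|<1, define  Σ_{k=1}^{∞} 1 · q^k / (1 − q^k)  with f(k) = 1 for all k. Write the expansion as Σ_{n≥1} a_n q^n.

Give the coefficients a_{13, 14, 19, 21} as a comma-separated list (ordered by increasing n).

2, 4, 2, 4

n=13: 13·1 1·13  f→[1+1]=2
[q^14] f(14)=1,f(7)=1,f(2)=1,f(1)=1 ⇒ 4
[q^19] f(19)=1,f(1)=1 ⇒ 2
q^21  k|21↦f(k): 1:1 3:1 7:1 21:1  a_21=4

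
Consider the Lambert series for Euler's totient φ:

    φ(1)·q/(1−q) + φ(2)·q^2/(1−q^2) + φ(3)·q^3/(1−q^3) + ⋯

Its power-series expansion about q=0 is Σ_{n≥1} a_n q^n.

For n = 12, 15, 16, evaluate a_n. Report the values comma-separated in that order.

d|12:{1,2,3,4,6,12}  Σφ=1+1+2+2+2+4=12
d|15:{1,3,5,15}  Σφ=1+2+4+8=15
[q^16] φ(1)=1,φ(2)=1,φ(4)=2,φ(8)=4,φ(16)=8 ⇒ 16

12, 15, 16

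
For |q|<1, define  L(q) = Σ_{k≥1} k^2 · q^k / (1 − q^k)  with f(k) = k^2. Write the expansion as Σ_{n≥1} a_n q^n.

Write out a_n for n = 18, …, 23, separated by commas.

q^18  k|18↦f(k): 18:324 9:81 6:36 3:9 2:4 1:1  a_18=455
[q^19] f(19)=361,f(1)=1 ⇒ 362
[q^20] f(20)=400,f(10)=100,f(5)=25,f(4)=16,f(2)=4,f(1)=1 ⇒ 546
n=21: 21·1 7·3 3·7 1·21  f→[441+49+9+1]=500
d|22:{1,2,11,22}  Σf=1+4+121+484=610
d|23:{1,23}  Σf=1+529=530

455, 362, 546, 500, 610, 530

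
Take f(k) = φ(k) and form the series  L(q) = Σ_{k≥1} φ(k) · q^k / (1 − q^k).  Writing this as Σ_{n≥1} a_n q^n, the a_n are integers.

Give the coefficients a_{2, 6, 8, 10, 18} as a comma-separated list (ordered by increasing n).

q^2  k|2↦φ(k): 1:1 2:1  a_2=2
n=6: 1·6 2·3 3·2 6·1  φ→[1+1+2+2]=6
q^8  k|8↦φ(k): 8:4 4:2 2:1 1:1  a_8=8
d|10:{1,2,5,10}  Σφ=1+1+4+4=10
[q^18] φ(18)=6,φ(9)=6,φ(6)=2,φ(3)=2,φ(2)=1,φ(1)=1 ⇒ 18

2, 6, 8, 10, 18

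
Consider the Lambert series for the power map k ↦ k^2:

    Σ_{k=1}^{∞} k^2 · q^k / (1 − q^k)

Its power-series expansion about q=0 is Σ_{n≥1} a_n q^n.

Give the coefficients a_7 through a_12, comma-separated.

d|7:{7,1}  Σf=49+1=50
n=8: 1·8 2·4 4·2 8·1  f→[1+4+16+64]=85
q^9  k|9↦f(k): 1:1 3:9 9:81  a_9=91
q^10  k|10↦f(k): 1:1 2:4 5:25 10:100  a_10=130
q^11  k|11↦f(k): 1:1 11:121  a_11=122
[q^12] f(1)=1,f(2)=4,f(3)=9,f(4)=16,f(6)=36,f(12)=144 ⇒ 210

50, 85, 91, 130, 122, 210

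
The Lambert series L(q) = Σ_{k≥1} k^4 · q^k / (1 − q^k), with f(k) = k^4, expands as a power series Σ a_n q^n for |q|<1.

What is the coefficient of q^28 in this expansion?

a_28 = 655746

[q^28] f(28)=614656,f(14)=38416,f(7)=2401,f(4)=256,f(2)=16,f(1)=1 ⇒ 655746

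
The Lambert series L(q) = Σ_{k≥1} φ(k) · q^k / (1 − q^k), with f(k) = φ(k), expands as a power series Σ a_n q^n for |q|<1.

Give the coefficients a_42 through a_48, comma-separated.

n=42: 42·1 21·2 14·3 7·6 6·7 3·14 2·21 1·42  φ→[12+12+6+6+2+2+1+1]=42
[q^43] φ(43)=42,φ(1)=1 ⇒ 43
[q^44] φ(44)=20,φ(22)=10,φ(11)=10,φ(4)=2,φ(2)=1,φ(1)=1 ⇒ 44
q^45  k|45↦φ(k): 1:1 3:2 5:4 9:6 15:8 45:24  a_45=45
n=46: 1·46 2·23 23·2 46·1  φ→[1+1+22+22]=46
d|47:{47,1}  Σφ=46+1=47
q^48  k|48↦φ(k): 48:16 24:8 16:8 12:4 8:4 6:2 4:2 3:2 2:1 1:1  a_48=48

42, 43, 44, 45, 46, 47, 48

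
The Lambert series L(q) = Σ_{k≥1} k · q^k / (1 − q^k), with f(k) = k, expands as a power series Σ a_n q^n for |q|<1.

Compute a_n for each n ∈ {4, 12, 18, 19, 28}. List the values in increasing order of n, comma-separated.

7, 28, 39, 20, 56

n=4: 4·1 2·2 1·4  f→[4+2+1]=7
n=12: 1·12 2·6 3·4 4·3 6·2 12·1  f→[1+2+3+4+6+12]=28
d|18:{18,9,6,3,2,1}  Σf=18+9+6+3+2+1=39
q^19  k|19↦f(k): 19:19 1:1  a_19=20
[q^28] f(28)=28,f(14)=14,f(7)=7,f(4)=4,f(2)=2,f(1)=1 ⇒ 56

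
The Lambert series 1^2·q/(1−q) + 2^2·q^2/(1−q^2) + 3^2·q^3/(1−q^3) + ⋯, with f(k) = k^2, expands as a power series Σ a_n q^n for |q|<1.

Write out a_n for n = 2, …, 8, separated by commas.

n=2: 1·2 2·1  f→[1+4]=5
[q^3] f(1)=1,f(3)=9 ⇒ 10
n=4: 1·4 2·2 4·1  f→[1+4+16]=21
n=5: 5·1 1·5  f→[25+1]=26
q^6  k|6↦f(k): 6:36 3:9 2:4 1:1  a_6=50
n=7: 7·1 1·7  f→[49+1]=50
q^8  k|8↦f(k): 1:1 2:4 4:16 8:64  a_8=85

5, 10, 21, 26, 50, 50, 85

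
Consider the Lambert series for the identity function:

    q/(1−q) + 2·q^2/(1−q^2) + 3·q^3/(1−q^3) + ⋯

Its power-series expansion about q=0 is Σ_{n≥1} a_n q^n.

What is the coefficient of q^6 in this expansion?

n=6: 1·6 2·3 3·2 6·1  f→[1+2+3+6]=12

a_6 = 12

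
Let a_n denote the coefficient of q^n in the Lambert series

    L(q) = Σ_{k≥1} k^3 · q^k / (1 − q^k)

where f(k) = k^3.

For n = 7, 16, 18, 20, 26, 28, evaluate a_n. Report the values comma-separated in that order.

q^7  k|7↦f(k): 1:1 7:343  a_7=344
[q^16] f(1)=1,f(2)=8,f(4)=64,f(8)=512,f(16)=4096 ⇒ 4681
d|18:{1,2,3,6,9,18}  Σf=1+8+27+216+729+5832=6813
[q^20] f(1)=1,f(2)=8,f(4)=64,f(5)=125,f(10)=1000,f(20)=8000 ⇒ 9198
[q^26] f(26)=17576,f(13)=2197,f(2)=8,f(1)=1 ⇒ 19782
q^28  k|28↦f(k): 1:1 2:8 4:64 7:343 14:2744 28:21952  a_28=25112

344, 4681, 6813, 9198, 19782, 25112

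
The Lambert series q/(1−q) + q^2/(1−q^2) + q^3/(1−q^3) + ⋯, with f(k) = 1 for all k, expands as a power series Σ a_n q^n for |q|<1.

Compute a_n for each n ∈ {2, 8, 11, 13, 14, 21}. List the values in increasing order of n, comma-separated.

2, 4, 2, 2, 4, 4

[q^2] f(1)=1,f(2)=1 ⇒ 2
d|8:{8,4,2,1}  Σf=1+1+1+1=4
d|11:{11,1}  Σf=1+1=2
n=13: 1·13 13·1  f→[1+1]=2
n=14: 1·14 2·7 7·2 14·1  f→[1+1+1+1]=4
d|21:{21,7,3,1}  Σf=1+1+1+1=4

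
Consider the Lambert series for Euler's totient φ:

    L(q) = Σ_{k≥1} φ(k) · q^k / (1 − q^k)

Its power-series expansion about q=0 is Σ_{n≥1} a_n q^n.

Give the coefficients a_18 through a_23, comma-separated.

n=18: 1·18 2·9 3·6 6·3 9·2 18·1  φ→[1+1+2+2+6+6]=18
q^19  k|19↦φ(k): 1:1 19:18  a_19=19
d|20:{20,10,5,4,2,1}  Σφ=8+4+4+2+1+1=20
d|21:{21,7,3,1}  Σφ=12+6+2+1=21
d|22:{1,2,11,22}  Σφ=1+1+10+10=22
n=23: 23·1 1·23  φ→[22+1]=23

18, 19, 20, 21, 22, 23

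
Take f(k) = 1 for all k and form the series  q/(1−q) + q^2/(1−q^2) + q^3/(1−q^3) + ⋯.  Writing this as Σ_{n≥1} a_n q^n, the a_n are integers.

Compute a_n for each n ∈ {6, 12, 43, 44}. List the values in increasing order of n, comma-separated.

q^6  k|6↦f(k): 1:1 2:1 3:1 6:1  a_6=4
q^12  k|12↦f(k): 1:1 2:1 3:1 4:1 6:1 12:1  a_12=6
[q^43] f(43)=1,f(1)=1 ⇒ 2
n=44: 1·44 2·22 4·11 11·4 22·2 44·1  f→[1+1+1+1+1+1]=6

4, 6, 2, 6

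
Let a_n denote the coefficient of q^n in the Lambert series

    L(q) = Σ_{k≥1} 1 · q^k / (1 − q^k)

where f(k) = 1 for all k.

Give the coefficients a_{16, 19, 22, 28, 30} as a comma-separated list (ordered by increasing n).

5, 2, 4, 6, 8

n=16: 16·1 8·2 4·4 2·8 1·16  f→[1+1+1+1+1]=5
n=19: 1·19 19·1  f→[1+1]=2
q^22  k|22↦f(k): 1:1 2:1 11:1 22:1  a_22=4
n=28: 28·1 14·2 7·4 4·7 2·14 1·28  f→[1+1+1+1+1+1]=6
d|30:{1,2,3,5,6,10,15,30}  Σf=1+1+1+1+1+1+1+1=8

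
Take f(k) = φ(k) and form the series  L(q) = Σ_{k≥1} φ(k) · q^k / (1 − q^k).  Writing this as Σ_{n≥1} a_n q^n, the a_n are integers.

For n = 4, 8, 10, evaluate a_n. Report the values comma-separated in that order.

[q^4] φ(4)=2,φ(2)=1,φ(1)=1 ⇒ 4
q^8  k|8↦φ(k): 1:1 2:1 4:2 8:4  a_8=8
d|10:{1,2,5,10}  Σφ=1+1+4+4=10

4, 8, 10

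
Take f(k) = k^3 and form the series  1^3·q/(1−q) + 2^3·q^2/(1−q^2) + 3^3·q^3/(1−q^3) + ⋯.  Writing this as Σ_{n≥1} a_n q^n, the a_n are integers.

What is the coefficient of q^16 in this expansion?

a_16 = 4681

[q^16] f(1)=1,f(2)=8,f(4)=64,f(8)=512,f(16)=4096 ⇒ 4681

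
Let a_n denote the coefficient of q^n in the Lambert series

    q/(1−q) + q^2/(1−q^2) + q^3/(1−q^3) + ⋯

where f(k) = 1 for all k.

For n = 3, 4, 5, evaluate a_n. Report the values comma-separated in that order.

d|3:{3,1}  Σf=1+1=2
q^4  k|4↦f(k): 1:1 2:1 4:1  a_4=3
n=5: 1·5 5·1  f→[1+1]=2

2, 3, 2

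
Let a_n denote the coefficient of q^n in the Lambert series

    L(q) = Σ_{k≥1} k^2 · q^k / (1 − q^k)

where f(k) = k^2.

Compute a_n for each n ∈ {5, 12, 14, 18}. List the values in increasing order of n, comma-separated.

[q^5] f(1)=1,f(5)=25 ⇒ 26
[q^12] f(1)=1,f(2)=4,f(3)=9,f(4)=16,f(6)=36,f(12)=144 ⇒ 210
q^14  k|14↦f(k): 1:1 2:4 7:49 14:196  a_14=250
n=18: 1·18 2·9 3·6 6·3 9·2 18·1  f→[1+4+9+36+81+324]=455

26, 210, 250, 455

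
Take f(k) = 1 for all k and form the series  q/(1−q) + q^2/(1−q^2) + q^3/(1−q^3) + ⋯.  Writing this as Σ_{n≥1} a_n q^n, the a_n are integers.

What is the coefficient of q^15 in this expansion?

a_15 = 4

[q^15] f(15)=1,f(5)=1,f(3)=1,f(1)=1 ⇒ 4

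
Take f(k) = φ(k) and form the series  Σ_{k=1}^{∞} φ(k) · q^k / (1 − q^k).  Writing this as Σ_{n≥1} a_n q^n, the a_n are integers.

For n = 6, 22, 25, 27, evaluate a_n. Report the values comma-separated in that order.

d|6:{6,3,2,1}  Σφ=2+2+1+1=6
n=22: 22·1 11·2 2·11 1·22  φ→[10+10+1+1]=22
q^25  k|25↦φ(k): 25:20 5:4 1:1  a_25=25
[q^27] φ(1)=1,φ(3)=2,φ(9)=6,φ(27)=18 ⇒ 27

6, 22, 25, 27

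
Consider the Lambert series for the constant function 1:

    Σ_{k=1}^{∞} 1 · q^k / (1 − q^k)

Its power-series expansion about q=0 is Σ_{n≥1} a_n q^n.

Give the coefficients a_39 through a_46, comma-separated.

d|39:{39,13,3,1}  Σf=1+1+1+1=4
n=40: 40·1 20·2 10·4 8·5 5·8 4·10 2·20 1·40  f→[1+1+1+1+1+1+1+1]=8
q^41  k|41↦f(k): 41:1 1:1  a_41=2
d|42:{42,21,14,7,6,3,2,1}  Σf=1+1+1+1+1+1+1+1=8
[q^43] f(1)=1,f(43)=1 ⇒ 2
q^44  k|44↦f(k): 1:1 2:1 4:1 11:1 22:1 44:1  a_44=6
n=45: 1·45 3·15 5·9 9·5 15·3 45·1  f→[1+1+1+1+1+1]=6
n=46: 46·1 23·2 2·23 1·46  f→[1+1+1+1]=4

4, 8, 2, 8, 2, 6, 6, 4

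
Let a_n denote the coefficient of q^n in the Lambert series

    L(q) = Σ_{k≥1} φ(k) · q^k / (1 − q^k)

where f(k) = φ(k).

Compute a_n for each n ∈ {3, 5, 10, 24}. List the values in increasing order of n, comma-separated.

[q^3] φ(1)=1,φ(3)=2 ⇒ 3
q^5  k|5↦φ(k): 1:1 5:4  a_5=5
q^10  k|10↦φ(k): 1:1 2:1 5:4 10:4  a_10=10
n=24: 24·1 12·2 8·3 6·4 4·6 3·8 2·12 1·24  φ→[8+4+4+2+2+2+1+1]=24

3, 5, 10, 24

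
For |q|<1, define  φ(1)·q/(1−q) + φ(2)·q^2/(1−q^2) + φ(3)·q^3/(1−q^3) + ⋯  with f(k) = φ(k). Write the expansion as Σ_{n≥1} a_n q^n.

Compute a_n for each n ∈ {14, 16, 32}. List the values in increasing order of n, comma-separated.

q^14  k|14↦φ(k): 1:1 2:1 7:6 14:6  a_14=14
q^16  k|16↦φ(k): 1:1 2:1 4:2 8:4 16:8  a_16=16
q^32  k|32↦φ(k): 1:1 2:1 4:2 8:4 16:8 32:16  a_32=32

14, 16, 32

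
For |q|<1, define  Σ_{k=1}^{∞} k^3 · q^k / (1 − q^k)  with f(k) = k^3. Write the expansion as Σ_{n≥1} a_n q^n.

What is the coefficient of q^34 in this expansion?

n=34: 1·34 2·17 17·2 34·1  f→[1+8+4913+39304]=44226

a_34 = 44226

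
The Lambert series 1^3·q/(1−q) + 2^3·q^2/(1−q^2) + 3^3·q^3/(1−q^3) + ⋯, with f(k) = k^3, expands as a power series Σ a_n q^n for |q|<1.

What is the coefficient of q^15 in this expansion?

d|15:{15,5,3,1}  Σf=3375+125+27+1=3528

a_15 = 3528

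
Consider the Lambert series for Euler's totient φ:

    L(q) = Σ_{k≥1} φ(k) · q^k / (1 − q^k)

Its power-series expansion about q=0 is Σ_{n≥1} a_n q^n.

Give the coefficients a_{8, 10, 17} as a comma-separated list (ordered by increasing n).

[q^8] φ(8)=4,φ(4)=2,φ(2)=1,φ(1)=1 ⇒ 8
d|10:{10,5,2,1}  Σφ=4+4+1+1=10
[q^17] φ(17)=16,φ(1)=1 ⇒ 17

8, 10, 17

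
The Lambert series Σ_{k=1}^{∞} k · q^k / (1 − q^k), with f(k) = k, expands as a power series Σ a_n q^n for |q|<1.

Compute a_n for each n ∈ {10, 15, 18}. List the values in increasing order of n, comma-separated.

d|10:{10,5,2,1}  Σf=10+5+2+1=18
[q^15] f(15)=15,f(5)=5,f(3)=3,f(1)=1 ⇒ 24
[q^18] f(1)=1,f(2)=2,f(3)=3,f(6)=6,f(9)=9,f(18)=18 ⇒ 39

18, 24, 39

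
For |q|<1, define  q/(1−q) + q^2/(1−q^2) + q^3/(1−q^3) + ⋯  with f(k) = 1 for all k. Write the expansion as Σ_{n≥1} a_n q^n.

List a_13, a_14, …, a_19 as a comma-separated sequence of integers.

2, 4, 4, 5, 2, 6, 2

q^13  k|13↦f(k): 1:1 13:1  a_13=2
n=14: 1·14 2·7 7·2 14·1  f→[1+1+1+1]=4
q^15  k|15↦f(k): 15:1 5:1 3:1 1:1  a_15=4
n=16: 1·16 2·8 4·4 8·2 16·1  f→[1+1+1+1+1]=5
n=17: 17·1 1·17  f→[1+1]=2
[q^18] f(18)=1,f(9)=1,f(6)=1,f(3)=1,f(2)=1,f(1)=1 ⇒ 6
q^19  k|19↦f(k): 19:1 1:1  a_19=2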